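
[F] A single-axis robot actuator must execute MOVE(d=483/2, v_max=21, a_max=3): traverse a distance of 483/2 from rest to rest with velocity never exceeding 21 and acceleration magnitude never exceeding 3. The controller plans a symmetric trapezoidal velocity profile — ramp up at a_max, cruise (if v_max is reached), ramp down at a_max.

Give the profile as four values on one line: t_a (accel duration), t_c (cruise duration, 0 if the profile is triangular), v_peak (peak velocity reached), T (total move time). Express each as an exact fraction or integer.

v_max²/a_max = 21²/3 = 147
483/2 ≥ 147 so v_max reached
t_a = 21/3 = 7; v_peak = 21
d_cruise = 483/2 − 147 = 189/2; t_c = (189/2)/21 = 9/2
T = 2·7 + 9/2 = 37/2

t_a=7 t_c=9/2 v_peak=21 T=37/2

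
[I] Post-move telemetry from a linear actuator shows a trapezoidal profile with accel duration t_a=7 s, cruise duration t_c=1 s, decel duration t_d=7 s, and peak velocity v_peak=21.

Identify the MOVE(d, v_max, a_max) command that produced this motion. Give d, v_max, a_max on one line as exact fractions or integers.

a_max = 21/7 = 3
d_a = ½·21·7 = 147/2; d_c = 21·1 = 21
d = 2·147/2 + 21 = 168
t_c = 1 > 0 → v_max = v_peak = 21

d=168 v_max=21 a_max=3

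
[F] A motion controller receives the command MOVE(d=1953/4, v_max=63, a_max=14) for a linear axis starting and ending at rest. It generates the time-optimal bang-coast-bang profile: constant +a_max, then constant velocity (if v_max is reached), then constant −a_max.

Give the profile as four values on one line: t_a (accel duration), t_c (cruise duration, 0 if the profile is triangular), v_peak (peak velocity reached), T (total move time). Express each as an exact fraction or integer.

t_a=9/2 t_c=13/4 v_peak=63 T=49/4

v_max²/a_max = 63²/14 = 567/2
1953/4 ≥ 567/2 → trapezoidal
t_a = 63/14 = 9/2; v_peak = 63
d_cruise = 1953/4 − 567/2 = 819/4; t_c = (819/4)/63 = 13/4
T = 2·9/2 + 13/4 = 49/4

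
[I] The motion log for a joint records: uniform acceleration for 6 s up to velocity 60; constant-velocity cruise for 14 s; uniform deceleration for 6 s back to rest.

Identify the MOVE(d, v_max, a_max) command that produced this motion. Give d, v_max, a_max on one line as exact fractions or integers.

a_max = 60/6 = 10
d_a = ½·60·6 = 180; d_c = 60·14 = 840
d = 2·180 + 840 = 1200
t_c = 14 > 0 so v_max = 60

d=1200 v_max=60 a_max=10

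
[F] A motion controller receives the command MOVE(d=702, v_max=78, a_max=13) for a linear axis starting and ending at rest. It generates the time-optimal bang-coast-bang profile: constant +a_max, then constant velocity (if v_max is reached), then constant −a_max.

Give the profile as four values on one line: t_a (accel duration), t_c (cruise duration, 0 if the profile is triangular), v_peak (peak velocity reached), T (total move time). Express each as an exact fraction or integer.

t_a=6 t_c=3 v_peak=78 T=15

vₘ²/aₘ = 78²/13 = 468
702 ≥ 468 so v_max reached
t_a = 78/13 = 6; v_peak = 78
d_cruise = 702 − 468 = 234; t_c = 234/78 = 3
T = 2·6 + 3 = 15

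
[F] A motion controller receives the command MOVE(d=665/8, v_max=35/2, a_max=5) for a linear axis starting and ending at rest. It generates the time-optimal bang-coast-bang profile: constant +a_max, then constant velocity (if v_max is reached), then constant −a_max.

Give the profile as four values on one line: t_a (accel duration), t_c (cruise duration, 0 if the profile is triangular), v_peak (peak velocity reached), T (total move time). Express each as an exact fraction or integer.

vₘ²/aₘ = (35/2)²/5 = 245/4
665/8 ≥ 245/4 → trapezoidal
t_a = (35/2)/5 = 7/2; v_peak = 35/2
d_cruise = 665/8 − 245/4 = 175/8; t_c = (175/8)/(35/2) = 5/4
T = 2·7/2 + 5/4 = 33/4

t_a=7/2 t_c=5/4 v_peak=35/2 T=33/4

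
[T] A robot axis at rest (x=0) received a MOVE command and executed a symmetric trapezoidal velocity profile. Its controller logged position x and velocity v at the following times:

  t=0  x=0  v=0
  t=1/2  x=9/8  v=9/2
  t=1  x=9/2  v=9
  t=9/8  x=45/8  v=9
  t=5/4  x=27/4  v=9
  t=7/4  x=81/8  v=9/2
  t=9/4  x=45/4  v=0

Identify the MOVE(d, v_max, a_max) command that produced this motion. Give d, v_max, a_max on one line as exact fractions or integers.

final state: t=9/4, x=45/4, v=0 → d = 45/4
a_max = (9/2−0)/(1/2−0) = 9
max v = 9 over t∈[1,5/4] → v_max = 9
check: 9·(1+1/4) = 45/4 ✓

d=45/4 v_max=9 a_max=9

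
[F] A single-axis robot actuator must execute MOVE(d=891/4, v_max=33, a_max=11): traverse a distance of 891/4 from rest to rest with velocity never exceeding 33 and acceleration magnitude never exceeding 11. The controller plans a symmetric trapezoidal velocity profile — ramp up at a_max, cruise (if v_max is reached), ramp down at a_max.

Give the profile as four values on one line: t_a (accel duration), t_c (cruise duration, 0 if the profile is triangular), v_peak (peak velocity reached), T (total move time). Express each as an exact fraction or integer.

(v_max)²/a_max = 33²/11 = 99
891/4 ≥ 99 ⇒ cruise phase
t_a = 33/11 = 3; v_peak = 33
d_cruise = 891/4 − 99 = 495/4; t_c = (495/4)/33 = 15/4
T = 2·3 + 15/4 = 39/4

t_a=3 t_c=15/4 v_peak=33 T=39/4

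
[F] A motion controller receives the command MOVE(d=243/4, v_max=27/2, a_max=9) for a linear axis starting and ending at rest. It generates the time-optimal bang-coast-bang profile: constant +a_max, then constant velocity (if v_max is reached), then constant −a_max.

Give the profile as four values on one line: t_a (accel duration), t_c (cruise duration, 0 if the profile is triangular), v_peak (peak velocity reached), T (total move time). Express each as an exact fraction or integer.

vₘ²/aₘ = (27/2)²/9 = 81/4
243/4 ≥ 81/4 so v_max reached
t_a = (27/2)/9 = 3/2; v_peak = 27/2
d_cruise = 243/4 − 81/4 = 81/2; t_c = (81/2)/(27/2) = 3
T = 2·3/2 + 3 = 6

t_a=3/2 t_c=3 v_peak=27/2 T=6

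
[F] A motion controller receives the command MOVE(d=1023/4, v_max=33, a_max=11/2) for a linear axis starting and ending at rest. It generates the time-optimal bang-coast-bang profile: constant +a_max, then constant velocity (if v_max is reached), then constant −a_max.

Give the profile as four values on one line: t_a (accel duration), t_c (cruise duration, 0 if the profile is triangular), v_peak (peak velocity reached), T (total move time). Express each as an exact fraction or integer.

t_a=6 t_c=7/4 v_peak=33 T=55/4

vₘ²/aₘ = 33²/(11/2) = 198
1023/4 ≥ 198 ⇒ cruise phase
t_a = 33/(11/2) = 6; v_peak = 33
d_cruise = 1023/4 − 198 = 231/4; t_c = (231/4)/33 = 7/4
T = 2·6 + 7/4 = 55/4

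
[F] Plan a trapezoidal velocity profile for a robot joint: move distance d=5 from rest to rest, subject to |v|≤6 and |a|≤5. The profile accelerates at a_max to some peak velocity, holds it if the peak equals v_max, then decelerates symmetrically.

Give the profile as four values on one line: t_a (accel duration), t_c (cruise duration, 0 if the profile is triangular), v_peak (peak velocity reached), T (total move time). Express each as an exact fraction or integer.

(v_max)²/a_max = 6²/5 = 36/5
5 < 36/5 → triangular
v_peak = √(5·5) = √25 = 5
t_a = 5/5 = 1; t_c = 0
T = 2·1 = 2

t_a=1 t_c=0 v_peak=5 T=2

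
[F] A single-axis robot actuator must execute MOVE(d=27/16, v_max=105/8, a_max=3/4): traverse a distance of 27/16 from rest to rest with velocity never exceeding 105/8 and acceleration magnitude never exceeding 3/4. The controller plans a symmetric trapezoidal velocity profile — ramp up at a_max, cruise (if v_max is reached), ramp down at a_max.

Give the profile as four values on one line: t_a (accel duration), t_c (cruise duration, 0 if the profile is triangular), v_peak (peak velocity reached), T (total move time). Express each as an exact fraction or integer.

vₘ²/aₘ = (105/8)²/(3/4) = 3675/16
27/16 < 3675/16 ⇒ no cruise
v_peak = √(27/16·3/4) = √(81/64) = 9/8
t_a = (9/8)/(3/4) = 3/2; t_c = 0
T = 2·3/2 = 3

t_a=3/2 t_c=0 v_peak=9/8 T=3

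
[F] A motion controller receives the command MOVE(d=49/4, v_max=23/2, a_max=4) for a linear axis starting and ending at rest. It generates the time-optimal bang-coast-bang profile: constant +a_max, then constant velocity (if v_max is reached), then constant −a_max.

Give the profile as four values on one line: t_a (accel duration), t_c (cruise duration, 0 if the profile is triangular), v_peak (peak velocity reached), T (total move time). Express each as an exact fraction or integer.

(v_max)²/a_max = (23/2)²/4 = 529/16
49/4 < 529/16 ⇒ no cruise
v_peak = √(49/4·4) = √49 = 7
t_a = 7/4; t_c = 0
T = 2·7/4 = 7/2

t_a=7/4 t_c=0 v_peak=7 T=7/2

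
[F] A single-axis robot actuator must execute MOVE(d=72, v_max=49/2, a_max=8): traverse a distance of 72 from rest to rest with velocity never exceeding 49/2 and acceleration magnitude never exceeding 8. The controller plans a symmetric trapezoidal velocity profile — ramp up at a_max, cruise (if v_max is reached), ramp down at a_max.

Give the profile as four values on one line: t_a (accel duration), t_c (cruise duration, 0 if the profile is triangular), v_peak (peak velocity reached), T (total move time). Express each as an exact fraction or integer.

t_a=3 t_c=0 v_peak=24 T=6

vₘ²/aₘ = (49/2)²/8 = 2401/32
72 < 2401/32 so t_c = 0
v_peak = √(72·8) = √576 = 24
t_a = 24/8 = 3; t_c = 0
T = 2·3 = 6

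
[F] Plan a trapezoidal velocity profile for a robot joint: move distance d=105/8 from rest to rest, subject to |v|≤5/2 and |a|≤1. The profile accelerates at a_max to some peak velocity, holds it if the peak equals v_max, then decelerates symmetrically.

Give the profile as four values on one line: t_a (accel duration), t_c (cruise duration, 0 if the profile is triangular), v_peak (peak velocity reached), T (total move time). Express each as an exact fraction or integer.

t_a=5/2 t_c=11/4 v_peak=5/2 T=31/4

v_max²/a_max = (5/2)²/1 = 25/4
105/8 ≥ 25/4 so v_max reached
t_a = (5/2)/1 = 5/2; v_peak = 5/2
d_cruise = 105/8 − 25/4 = 55/8; t_c = (55/8)/(5/2) = 11/4
T = 2·5/2 + 11/4 = 31/4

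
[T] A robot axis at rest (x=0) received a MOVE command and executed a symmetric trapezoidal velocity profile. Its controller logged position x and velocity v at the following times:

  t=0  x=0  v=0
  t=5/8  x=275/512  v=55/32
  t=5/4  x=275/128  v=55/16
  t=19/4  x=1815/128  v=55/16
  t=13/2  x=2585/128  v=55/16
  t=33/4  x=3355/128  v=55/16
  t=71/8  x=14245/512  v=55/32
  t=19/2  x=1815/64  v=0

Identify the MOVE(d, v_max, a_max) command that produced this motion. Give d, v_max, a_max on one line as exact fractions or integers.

d=1815/64 v_max=55/16 a_max=11/4

final state: t=19/2, x=1815/64, v=0 → d = 1815/64
a_max = (55/32−0)/(5/8−0) = 11/4
max v = 55/16 over t∈[5/4,33/4] → v_max = 55/16
check: 55/16·(5/4+7) = 1815/64 ✓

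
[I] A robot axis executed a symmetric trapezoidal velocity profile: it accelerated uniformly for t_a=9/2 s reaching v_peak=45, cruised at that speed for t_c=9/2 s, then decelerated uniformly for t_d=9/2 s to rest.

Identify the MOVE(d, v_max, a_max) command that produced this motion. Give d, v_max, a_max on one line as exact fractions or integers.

d=405 v_max=45 a_max=10

a_max = 45/(9/2) = 10
d_a = ½·45·9/2 = 405/4; d_c = 45·9/2 = 405/2
d = 2·405/4 + 405/2 = 405
t_c = 9/2 > 0 ⇒ limit active, v_max = 45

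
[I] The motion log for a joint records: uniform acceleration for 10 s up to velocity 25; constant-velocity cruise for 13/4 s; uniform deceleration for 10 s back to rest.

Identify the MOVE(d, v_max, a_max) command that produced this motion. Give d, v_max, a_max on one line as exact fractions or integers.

d=1325/4 v_max=25 a_max=5/2

a_max = 25/10 = 5/2
d_a = ½·25·10 = 125; d_c = 25·13/4 = 325/4
d = 2·125 + 325/4 = 1325/4
t_c = 13/4 > 0 so v_max = 25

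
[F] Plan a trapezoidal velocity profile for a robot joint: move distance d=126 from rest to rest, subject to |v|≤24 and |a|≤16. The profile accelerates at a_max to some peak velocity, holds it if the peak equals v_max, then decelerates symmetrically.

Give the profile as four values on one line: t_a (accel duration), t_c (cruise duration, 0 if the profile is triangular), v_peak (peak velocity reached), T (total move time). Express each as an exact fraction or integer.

t_a=3/2 t_c=15/4 v_peak=24 T=27/4

vₘ²/aₘ = 24²/16 = 36
126 ≥ 36 ⇒ cruise phase
t_a = 24/16 = 3/2; v_peak = 24
d_cruise = 126 − 36 = 90; t_c = 90/24 = 15/4
T = 2·3/2 + 15/4 = 27/4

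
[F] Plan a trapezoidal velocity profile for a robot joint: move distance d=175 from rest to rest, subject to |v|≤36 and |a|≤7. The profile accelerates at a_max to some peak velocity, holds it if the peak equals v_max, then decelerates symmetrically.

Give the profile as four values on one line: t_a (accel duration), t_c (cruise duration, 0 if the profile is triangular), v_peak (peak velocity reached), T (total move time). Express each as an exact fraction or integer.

vₘ²/aₘ = 36²/7 = 1296/7
175 < 1296/7 so t_c = 0
v_peak = √(175·7) = √1225 = 35
t_a = 35/7 = 5; t_c = 0
T = 2·5 = 10

t_a=5 t_c=0 v_peak=35 T=10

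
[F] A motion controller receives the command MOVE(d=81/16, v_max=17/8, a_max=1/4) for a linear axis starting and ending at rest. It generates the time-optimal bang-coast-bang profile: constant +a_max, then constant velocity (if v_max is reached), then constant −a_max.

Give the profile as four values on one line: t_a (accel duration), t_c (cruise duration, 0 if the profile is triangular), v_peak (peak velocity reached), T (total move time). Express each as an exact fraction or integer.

t_a=9/2 t_c=0 v_peak=9/8 T=9

(v_max)²/a_max = (17/8)²/(1/4) = 289/16
81/16 < 289/16 ⇒ no cruise
v_peak = √(81/16·1/4) = √(81/64) = 9/8
t_a = (9/8)/(1/4) = 9/2; t_c = 0
T = 2·9/2 = 9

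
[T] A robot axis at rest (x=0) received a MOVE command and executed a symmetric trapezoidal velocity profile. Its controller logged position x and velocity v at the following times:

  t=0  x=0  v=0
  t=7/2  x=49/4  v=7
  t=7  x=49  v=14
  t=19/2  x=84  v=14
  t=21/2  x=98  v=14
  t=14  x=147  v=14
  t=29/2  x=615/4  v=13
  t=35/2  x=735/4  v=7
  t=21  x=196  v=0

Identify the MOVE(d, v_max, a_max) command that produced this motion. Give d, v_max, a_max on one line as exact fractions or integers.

final state: t=21, x=196, v=0 → d = 196
a_max = (7−0)/(7/2−0) = 2
max v = 14 over t∈[7,14] → v_max = 14
check: 14·(7+7) = 196 ✓

d=196 v_max=14 a_max=2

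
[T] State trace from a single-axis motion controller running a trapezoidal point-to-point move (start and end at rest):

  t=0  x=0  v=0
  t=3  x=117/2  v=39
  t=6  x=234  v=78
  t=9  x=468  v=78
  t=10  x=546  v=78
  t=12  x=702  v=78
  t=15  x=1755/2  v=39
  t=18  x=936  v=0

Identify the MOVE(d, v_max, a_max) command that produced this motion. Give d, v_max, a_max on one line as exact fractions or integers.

d=936 v_max=78 a_max=13

final state: t=18, x=936, v=0 → d = 936
a_max = (39−0)/(3−0) = 13
max v = 78 over t∈[6,12] → v_max = 78
check: 78·(6+6) = 936 ✓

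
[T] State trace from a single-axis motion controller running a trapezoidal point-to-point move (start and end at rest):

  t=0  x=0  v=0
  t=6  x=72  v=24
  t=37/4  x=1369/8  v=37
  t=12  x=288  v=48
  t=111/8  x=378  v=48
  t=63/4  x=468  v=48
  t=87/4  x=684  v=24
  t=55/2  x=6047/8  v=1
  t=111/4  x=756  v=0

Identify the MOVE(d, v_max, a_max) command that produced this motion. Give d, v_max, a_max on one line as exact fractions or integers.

d=756 v_max=48 a_max=4

final state: t=111/4, x=756, v=0 → d = 756
a_max = (24−0)/(6−0) = 4
max v = 48 over t∈[12,63/4] → v_max = 48
check: 48·(12+15/4) = 756 ✓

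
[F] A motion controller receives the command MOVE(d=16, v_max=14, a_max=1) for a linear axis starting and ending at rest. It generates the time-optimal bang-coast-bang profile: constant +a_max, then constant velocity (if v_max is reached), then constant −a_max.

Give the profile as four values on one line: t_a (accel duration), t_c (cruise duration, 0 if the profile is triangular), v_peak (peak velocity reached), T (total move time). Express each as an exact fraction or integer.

(v_max)²/a_max = 14²/1 = 196
16 < 196 ⇒ no cruise
v_peak = √(16·1) = √16 = 4
t_a = 4/1 = 4; t_c = 0
T = 2·4 = 8

t_a=4 t_c=0 v_peak=4 T=8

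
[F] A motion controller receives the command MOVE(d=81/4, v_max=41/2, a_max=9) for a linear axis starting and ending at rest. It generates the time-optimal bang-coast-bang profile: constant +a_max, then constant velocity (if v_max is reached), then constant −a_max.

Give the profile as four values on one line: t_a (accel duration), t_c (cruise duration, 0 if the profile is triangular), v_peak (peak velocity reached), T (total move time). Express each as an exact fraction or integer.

(v_max)²/a_max = (41/2)²/9 = 1681/36
81/4 < 1681/36 so t_c = 0
v_peak = √(81/4·9) = √(729/4) = 27/2
t_a = (27/2)/9 = 3/2; t_c = 0
T = 2·3/2 = 3

t_a=3/2 t_c=0 v_peak=27/2 T=3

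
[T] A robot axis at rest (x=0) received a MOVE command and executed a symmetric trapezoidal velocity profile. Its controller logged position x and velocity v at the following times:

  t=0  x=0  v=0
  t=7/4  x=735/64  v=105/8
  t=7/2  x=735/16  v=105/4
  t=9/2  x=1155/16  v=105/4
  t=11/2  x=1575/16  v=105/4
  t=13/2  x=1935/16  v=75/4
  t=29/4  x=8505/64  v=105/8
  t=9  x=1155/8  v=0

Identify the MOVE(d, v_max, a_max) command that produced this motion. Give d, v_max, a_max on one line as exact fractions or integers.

d=1155/8 v_max=105/4 a_max=15/2

final state: t=9, x=1155/8, v=0 → d = 1155/8
a_max = (105/8−0)/(7/4−0) = 15/2
max v = 105/4 over t∈[7/2,11/2] → v_max = 105/4
check: 105/4·(7/2+2) = 1155/8 ✓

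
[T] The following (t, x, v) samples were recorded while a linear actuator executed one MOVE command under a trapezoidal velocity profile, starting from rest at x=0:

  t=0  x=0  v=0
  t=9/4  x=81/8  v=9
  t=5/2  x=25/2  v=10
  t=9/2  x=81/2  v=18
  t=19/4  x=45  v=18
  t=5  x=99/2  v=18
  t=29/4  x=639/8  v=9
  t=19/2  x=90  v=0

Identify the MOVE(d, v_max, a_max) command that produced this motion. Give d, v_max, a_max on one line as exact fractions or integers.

final state: t=19/2, x=90, v=0 → d = 90
a_max = (9−0)/(9/4−0) = 4
max v = 18 over t∈[9/2,5] → v_max = 18
check: 18·(9/2+1/2) = 90 ✓

d=90 v_max=18 a_max=4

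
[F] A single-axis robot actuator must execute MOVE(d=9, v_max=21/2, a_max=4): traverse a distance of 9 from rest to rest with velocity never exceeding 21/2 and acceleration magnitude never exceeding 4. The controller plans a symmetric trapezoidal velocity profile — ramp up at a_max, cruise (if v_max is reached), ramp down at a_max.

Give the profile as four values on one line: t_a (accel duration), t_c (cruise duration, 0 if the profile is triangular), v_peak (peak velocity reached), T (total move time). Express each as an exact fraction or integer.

(v_max)²/a_max = (21/2)²/4 = 441/16
9 < 441/16 ⇒ no cruise
v_peak = √(9·4) = √36 = 6
t_a = 6/4 = 3/2; t_c = 0
T = 2·3/2 = 3

t_a=3/2 t_c=0 v_peak=6 T=3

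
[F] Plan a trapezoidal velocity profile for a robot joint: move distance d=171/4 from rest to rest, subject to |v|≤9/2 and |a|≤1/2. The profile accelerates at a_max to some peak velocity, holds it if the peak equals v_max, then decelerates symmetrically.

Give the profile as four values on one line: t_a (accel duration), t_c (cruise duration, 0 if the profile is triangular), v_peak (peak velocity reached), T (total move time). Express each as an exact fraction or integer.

t_a=9 t_c=1/2 v_peak=9/2 T=37/2

(v_max)²/a_max = (9/2)²/(1/2) = 81/2
171/4 ≥ 81/2 so v_max reached
t_a = (9/2)/(1/2) = 9; v_peak = 9/2
d_cruise = 171/4 − 81/2 = 9/4; t_c = (9/4)/(9/2) = 1/2
T = 2·9 + 1/2 = 37/2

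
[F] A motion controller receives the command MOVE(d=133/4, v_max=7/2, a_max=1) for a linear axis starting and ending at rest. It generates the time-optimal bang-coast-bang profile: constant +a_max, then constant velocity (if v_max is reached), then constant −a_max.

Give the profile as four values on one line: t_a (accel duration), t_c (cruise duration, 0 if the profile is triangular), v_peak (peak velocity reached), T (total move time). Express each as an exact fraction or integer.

t_a=7/2 t_c=6 v_peak=7/2 T=13

vₘ²/aₘ = (7/2)²/1 = 49/4
133/4 ≥ 49/4 → trapezoidal
t_a = (7/2)/1 = 7/2; v_peak = 7/2
d_cruise = 133/4 − 49/4 = 21; t_c = 21/(7/2) = 6
T = 2·7/2 + 6 = 13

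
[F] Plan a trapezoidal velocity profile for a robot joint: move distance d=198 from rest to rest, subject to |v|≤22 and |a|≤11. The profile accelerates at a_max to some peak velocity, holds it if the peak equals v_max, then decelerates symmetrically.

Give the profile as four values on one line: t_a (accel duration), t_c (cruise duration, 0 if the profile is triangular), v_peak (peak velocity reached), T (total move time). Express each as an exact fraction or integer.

t_a=2 t_c=7 v_peak=22 T=11

v_max²/a_max = 22²/11 = 44
198 ≥ 44 → trapezoidal
t_a = 22/11 = 2; v_peak = 22
d_cruise = 198 − 44 = 154; t_c = 154/22 = 7
T = 2·2 + 7 = 11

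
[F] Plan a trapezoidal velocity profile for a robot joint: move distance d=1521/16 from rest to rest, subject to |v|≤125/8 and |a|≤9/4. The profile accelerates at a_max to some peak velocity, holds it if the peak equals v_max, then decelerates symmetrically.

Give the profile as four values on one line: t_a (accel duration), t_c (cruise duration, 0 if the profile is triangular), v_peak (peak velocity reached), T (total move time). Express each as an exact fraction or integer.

(v_max)²/a_max = (125/8)²/(9/4) = 15625/144
1521/16 < 15625/144 ⇒ no cruise
v_peak = √(1521/16·9/4) = √(13689/64) = 117/8
t_a = (117/8)/(9/4) = 13/2; t_c = 0
T = 2·13/2 = 13

t_a=13/2 t_c=0 v_peak=117/8 T=13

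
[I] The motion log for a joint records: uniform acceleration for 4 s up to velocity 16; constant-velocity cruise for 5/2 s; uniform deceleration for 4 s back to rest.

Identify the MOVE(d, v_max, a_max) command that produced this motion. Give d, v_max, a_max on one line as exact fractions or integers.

a_max = 16/4 = 4
d_a = ½·16·4 = 32; d_c = 16·5/2 = 40
d = 2·32 + 40 = 104
t_c = 5/2 > 0 → v_max = v_peak = 16

d=104 v_max=16 a_max=4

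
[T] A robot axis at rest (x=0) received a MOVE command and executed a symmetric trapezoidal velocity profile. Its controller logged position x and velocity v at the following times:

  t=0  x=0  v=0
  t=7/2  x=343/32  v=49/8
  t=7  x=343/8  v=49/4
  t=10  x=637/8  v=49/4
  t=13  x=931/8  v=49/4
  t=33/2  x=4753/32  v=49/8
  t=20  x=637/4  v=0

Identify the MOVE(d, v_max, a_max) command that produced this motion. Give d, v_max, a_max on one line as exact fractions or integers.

final state: t=20, x=637/4, v=0 → d = 637/4
a_max = (49/8−0)/(7/2−0) = 7/4
max v = 49/4 over t∈[7,13] → v_max = 49/4
check: 49/4·(7+6) = 637/4 ✓

d=637/4 v_max=49/4 a_max=7/4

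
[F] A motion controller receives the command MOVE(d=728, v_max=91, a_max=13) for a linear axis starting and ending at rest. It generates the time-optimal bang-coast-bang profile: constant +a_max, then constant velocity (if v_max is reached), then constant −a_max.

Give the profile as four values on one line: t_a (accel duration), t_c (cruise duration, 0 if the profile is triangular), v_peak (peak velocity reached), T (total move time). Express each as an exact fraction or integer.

(v_max)²/a_max = 91²/13 = 637
728 ≥ 637 ⇒ cruise phase
t_a = 91/13 = 7; v_peak = 91
d_cruise = 728 − 637 = 91; t_c = 91/91 = 1
T = 2·7 + 1 = 15

t_a=7 t_c=1 v_peak=91 T=15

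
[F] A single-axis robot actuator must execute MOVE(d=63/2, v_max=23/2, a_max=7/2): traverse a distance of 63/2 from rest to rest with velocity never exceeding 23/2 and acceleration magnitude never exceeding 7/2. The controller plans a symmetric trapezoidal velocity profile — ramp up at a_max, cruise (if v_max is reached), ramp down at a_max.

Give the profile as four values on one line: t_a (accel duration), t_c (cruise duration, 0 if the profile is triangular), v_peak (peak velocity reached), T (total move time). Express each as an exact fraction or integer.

v_max²/a_max = (23/2)²/(7/2) = 529/14
63/2 < 529/14 → triangular
v_peak = √(63/2·7/2) = √(441/4) = 21/2
t_a = (21/2)/(7/2) = 3; t_c = 0
T = 2·3 = 6

t_a=3 t_c=0 v_peak=21/2 T=6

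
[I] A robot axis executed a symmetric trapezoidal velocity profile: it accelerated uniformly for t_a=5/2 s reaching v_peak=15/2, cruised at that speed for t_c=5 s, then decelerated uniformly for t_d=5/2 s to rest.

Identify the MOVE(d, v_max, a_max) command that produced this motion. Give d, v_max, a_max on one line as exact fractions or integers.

a_max = (15/2)/(5/2) = 3
d_a = ½·15/2·5/2 = 75/8; d_c = 15/2·5 = 75/2
d = 2·75/8 + 75/2 = 225/4
t_c = 5 > 0 ⇒ limit active, v_max = 15/2

d=225/4 v_max=15/2 a_max=3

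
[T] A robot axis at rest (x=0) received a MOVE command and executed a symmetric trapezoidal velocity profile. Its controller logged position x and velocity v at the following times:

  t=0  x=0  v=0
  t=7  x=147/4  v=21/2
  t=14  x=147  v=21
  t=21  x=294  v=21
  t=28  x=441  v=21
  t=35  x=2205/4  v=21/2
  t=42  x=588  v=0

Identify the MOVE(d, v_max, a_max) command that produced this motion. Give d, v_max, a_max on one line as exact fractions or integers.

d=588 v_max=21 a_max=3/2

final state: t=42, x=588, v=0 → d = 588
a_max = (21/2−0)/(7−0) = 3/2
max v = 21 over t∈[14,28] → v_max = 21
check: 21·(14+14) = 588 ✓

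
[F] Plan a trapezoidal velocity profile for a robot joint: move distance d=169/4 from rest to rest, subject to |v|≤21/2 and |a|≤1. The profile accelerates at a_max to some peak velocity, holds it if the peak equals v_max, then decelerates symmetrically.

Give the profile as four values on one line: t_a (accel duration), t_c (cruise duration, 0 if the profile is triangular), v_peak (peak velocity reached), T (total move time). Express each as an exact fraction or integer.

t_a=13/2 t_c=0 v_peak=13/2 T=13

v_max²/a_max = (21/2)²/1 = 441/4
169/4 < 441/4 ⇒ no cruise
v_peak = √(169/4·1) = √(169/4) = 13/2
t_a = (13/2)/1 = 13/2; t_c = 0
T = 2·13/2 = 13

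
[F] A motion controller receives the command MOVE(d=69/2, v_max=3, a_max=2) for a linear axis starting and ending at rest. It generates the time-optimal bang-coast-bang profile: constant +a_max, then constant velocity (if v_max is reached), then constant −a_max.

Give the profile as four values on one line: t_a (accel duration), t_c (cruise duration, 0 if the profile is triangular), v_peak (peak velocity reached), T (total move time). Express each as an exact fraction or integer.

(v_max)²/a_max = 3²/2 = 9/2
69/2 ≥ 9/2 so v_max reached
t_a = 3/2; v_peak = 3
d_cruise = 69/2 − 9/2 = 30; t_c = 30/3 = 10
T = 2·3/2 + 10 = 13

t_a=3/2 t_c=10 v_peak=3 T=13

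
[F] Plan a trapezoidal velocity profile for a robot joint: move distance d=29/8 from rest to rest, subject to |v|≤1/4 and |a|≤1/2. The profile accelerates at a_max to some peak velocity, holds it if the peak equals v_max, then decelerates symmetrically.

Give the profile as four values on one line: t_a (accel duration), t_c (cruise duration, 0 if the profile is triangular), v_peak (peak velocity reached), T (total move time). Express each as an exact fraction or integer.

t_a=1/2 t_c=14 v_peak=1/4 T=15

(v_max)²/a_max = (1/4)²/(1/2) = 1/8
29/8 ≥ 1/8 → trapezoidal
t_a = (1/4)/(1/2) = 1/2; v_peak = 1/4
d_cruise = 29/8 − 1/8 = 7/2; t_c = (7/2)/(1/4) = 14
T = 2·1/2 + 14 = 15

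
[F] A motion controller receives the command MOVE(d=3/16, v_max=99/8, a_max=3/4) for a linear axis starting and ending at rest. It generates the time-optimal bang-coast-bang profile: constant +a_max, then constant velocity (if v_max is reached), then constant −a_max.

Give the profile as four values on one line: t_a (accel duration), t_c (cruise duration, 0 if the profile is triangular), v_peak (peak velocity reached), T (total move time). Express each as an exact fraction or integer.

(v_max)²/a_max = (99/8)²/(3/4) = 3267/16
3/16 < 3267/16 ⇒ no cruise
v_peak = √(3/16·3/4) = √(9/64) = 3/8
t_a = (3/8)/(3/4) = 1/2; t_c = 0
T = 2·1/2 = 1

t_a=1/2 t_c=0 v_peak=3/8 T=1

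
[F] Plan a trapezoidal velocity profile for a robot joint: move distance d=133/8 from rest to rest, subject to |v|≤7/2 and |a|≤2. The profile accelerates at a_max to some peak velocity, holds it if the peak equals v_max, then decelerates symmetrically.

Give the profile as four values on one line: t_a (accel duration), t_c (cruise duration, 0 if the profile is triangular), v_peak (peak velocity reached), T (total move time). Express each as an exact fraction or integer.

v_max²/a_max = (7/2)²/2 = 49/8
133/8 ≥ 49/8 ⇒ cruise phase
t_a = (7/2)/2 = 7/4; v_peak = 7/2
d_cruise = 133/8 − 49/8 = 21/2; t_c = (21/2)/(7/2) = 3
T = 2·7/4 + 3 = 13/2

t_a=7/4 t_c=3 v_peak=7/2 T=13/2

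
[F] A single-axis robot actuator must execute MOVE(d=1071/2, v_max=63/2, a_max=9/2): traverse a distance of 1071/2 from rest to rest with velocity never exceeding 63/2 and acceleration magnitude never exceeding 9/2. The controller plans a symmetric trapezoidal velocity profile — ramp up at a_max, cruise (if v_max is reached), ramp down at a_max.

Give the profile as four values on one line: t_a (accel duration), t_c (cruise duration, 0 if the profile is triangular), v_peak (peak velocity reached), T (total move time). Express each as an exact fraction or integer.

vₘ²/aₘ = (63/2)²/(9/2) = 441/2
1071/2 ≥ 441/2 so v_max reached
t_a = (63/2)/(9/2) = 7; v_peak = 63/2
d_cruise = 1071/2 − 441/2 = 315; t_c = 315/(63/2) = 10
T = 2·7 + 10 = 24

t_a=7 t_c=10 v_peak=63/2 T=24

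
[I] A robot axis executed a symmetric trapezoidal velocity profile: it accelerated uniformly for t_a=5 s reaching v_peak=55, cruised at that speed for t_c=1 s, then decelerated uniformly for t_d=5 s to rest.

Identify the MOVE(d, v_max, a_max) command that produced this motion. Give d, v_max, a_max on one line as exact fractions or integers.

d=330 v_max=55 a_max=11

a_max = 55/5 = 11
d_a = ½·55·5 = 275/2; d_c = 55·1 = 55
d = 2·275/2 + 55 = 330
t_c = 1 > 0 ⇒ limit active, v_max = 55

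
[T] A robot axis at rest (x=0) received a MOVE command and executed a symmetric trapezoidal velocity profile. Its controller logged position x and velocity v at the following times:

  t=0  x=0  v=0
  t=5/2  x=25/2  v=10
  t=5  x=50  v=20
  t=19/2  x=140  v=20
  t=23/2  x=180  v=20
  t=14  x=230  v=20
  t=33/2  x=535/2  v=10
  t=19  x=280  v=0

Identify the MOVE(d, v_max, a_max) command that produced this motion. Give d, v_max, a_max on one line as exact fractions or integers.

final state: t=19, x=280, v=0 → d = 280
a_max = (10−0)/(5/2−0) = 4
max v = 20 over t∈[5,14] → v_max = 20
check: 20·(5+9) = 280 ✓

d=280 v_max=20 a_max=4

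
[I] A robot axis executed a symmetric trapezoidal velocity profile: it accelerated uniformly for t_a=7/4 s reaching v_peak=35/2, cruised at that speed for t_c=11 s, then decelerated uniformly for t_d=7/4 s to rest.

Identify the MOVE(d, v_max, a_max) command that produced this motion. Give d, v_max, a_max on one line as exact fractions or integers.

d=1785/8 v_max=35/2 a_max=10

a_max = (35/2)/(7/4) = 10
d_a = ½·35/2·7/4 = 245/16; d_c = 35/2·11 = 385/2
d = 2·245/16 + 385/2 = 1785/8
t_c = 11 > 0 so v_max = 35/2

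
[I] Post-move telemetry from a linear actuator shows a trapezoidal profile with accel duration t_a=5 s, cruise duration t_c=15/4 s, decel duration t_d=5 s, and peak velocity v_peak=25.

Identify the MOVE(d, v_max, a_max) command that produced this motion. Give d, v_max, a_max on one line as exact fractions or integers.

a_max = 25/5 = 5
d_a = ½·25·5 = 125/2; d_c = 25·15/4 = 375/4
d = 2·125/2 + 375/4 = 875/4
t_c = 15/4 > 0 so v_max = 25

d=875/4 v_max=25 a_max=5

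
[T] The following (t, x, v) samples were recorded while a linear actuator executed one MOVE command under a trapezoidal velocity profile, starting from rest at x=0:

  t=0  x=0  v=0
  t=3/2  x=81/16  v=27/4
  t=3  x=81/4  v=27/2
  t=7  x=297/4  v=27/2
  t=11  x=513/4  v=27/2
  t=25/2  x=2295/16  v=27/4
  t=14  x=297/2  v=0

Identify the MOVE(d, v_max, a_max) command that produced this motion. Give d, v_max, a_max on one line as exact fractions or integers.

final state: t=14, x=297/2, v=0 → d = 297/2
a_max = (27/4−0)/(3/2−0) = 9/2
max v = 27/2 over t∈[3,11] → v_max = 27/2
check: 27/2·(3+8) = 297/2 ✓

d=297/2 v_max=27/2 a_max=9/2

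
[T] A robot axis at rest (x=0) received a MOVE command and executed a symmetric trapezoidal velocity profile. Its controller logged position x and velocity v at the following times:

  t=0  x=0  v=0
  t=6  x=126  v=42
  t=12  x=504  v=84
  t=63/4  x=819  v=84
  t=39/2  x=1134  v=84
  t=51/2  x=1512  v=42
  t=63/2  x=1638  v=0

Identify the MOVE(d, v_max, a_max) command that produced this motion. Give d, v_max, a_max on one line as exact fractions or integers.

final state: t=63/2, x=1638, v=0 → d = 1638
a_max = (42−0)/(6−0) = 7
max v = 84 over t∈[12,39/2] → v_max = 84
check: 84·(12+15/2) = 1638 ✓

d=1638 v_max=84 a_max=7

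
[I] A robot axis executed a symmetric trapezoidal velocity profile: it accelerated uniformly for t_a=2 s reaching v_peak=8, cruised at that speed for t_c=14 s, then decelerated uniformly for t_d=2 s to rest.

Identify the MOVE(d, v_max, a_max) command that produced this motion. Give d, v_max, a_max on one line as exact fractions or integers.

d=128 v_max=8 a_max=4

a_max = 8/2 = 4
d_a = ½·8·2 = 8; d_c = 8·14 = 112
d = 2·8 + 112 = 128
t_c = 14 > 0 → v_max = v_peak = 8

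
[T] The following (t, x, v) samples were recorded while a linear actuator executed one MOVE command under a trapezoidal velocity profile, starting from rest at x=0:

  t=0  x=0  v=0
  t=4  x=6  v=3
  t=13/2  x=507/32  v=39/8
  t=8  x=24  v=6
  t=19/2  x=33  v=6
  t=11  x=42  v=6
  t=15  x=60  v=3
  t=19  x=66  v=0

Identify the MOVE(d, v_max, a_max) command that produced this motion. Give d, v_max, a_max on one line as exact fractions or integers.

d=66 v_max=6 a_max=3/4

final state: t=19, x=66, v=0 → d = 66
a_max = (3−0)/(4−0) = 3/4
max v = 6 over t∈[8,11] → v_max = 6
check: 6·(8+3) = 66 ✓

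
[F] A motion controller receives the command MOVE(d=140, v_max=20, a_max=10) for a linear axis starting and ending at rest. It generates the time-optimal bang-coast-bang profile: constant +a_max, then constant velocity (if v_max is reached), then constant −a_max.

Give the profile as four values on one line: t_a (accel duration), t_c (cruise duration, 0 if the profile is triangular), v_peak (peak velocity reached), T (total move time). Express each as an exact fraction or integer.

t_a=2 t_c=5 v_peak=20 T=9

vₘ²/aₘ = 20²/10 = 40
140 ≥ 40 so v_max reached
t_a = 20/10 = 2; v_peak = 20
d_cruise = 140 − 40 = 100; t_c = 100/20 = 5
T = 2·2 + 5 = 9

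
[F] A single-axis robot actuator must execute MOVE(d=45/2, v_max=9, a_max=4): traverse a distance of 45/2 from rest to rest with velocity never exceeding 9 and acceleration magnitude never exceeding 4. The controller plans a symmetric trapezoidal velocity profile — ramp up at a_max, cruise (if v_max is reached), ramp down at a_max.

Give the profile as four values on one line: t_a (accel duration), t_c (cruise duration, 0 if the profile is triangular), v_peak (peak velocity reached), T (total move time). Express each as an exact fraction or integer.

t_a=9/4 t_c=1/4 v_peak=9 T=19/4

vₘ²/aₘ = 9²/4 = 81/4
45/2 ≥ 81/4 → trapezoidal
t_a = 9/4; v_peak = 9
d_cruise = 45/2 − 81/4 = 9/4; t_c = (9/4)/9 = 1/4
T = 2·9/4 + 1/4 = 19/4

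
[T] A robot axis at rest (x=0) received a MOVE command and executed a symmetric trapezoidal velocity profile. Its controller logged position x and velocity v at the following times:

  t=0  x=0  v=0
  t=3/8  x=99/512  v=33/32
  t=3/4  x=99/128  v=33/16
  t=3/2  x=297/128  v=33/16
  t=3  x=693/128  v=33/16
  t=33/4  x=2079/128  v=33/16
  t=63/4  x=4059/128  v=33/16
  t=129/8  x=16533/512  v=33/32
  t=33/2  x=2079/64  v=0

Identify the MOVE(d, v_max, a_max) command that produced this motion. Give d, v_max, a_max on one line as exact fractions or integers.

d=2079/64 v_max=33/16 a_max=11/4

final state: t=33/2, x=2079/64, v=0 → d = 2079/64
a_max = (33/32−0)/(3/8−0) = 11/4
max v = 33/16 over t∈[3/4,63/4] → v_max = 33/16
check: 33/16·(3/4+15) = 2079/64 ✓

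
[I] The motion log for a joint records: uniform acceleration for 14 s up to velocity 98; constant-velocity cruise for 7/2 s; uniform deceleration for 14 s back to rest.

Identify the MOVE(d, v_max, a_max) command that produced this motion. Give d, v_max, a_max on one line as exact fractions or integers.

a_max = 98/14 = 7
d_a = ½·98·14 = 686; d_c = 98·7/2 = 343
d = 2·686 + 343 = 1715
t_c = 7/2 > 0 ⇒ limit active, v_max = 98

d=1715 v_max=98 a_max=7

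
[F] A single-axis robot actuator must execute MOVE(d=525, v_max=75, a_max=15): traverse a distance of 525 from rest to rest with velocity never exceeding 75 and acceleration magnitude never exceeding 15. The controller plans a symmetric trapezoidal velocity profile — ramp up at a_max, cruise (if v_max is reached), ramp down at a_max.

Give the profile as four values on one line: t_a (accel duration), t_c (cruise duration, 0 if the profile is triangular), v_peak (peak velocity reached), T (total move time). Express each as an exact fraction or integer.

v_max²/a_max = 75²/15 = 375
525 ≥ 375 → trapezoidal
t_a = 75/15 = 5; v_peak = 75
d_cruise = 525 − 375 = 150; t_c = 150/75 = 2
T = 2·5 + 2 = 12

t_a=5 t_c=2 v_peak=75 T=12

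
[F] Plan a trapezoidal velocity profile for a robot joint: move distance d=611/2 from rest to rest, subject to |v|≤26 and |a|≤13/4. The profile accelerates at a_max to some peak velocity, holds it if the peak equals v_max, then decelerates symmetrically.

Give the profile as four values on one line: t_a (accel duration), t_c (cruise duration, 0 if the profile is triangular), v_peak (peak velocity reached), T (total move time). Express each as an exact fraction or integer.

t_a=8 t_c=15/4 v_peak=26 T=79/4

v_max²/a_max = 26²/(13/4) = 208
611/2 ≥ 208 ⇒ cruise phase
t_a = 26/(13/4) = 8; v_peak = 26
d_cruise = 611/2 − 208 = 195/2; t_c = (195/2)/26 = 15/4
T = 2·8 + 15/4 = 79/4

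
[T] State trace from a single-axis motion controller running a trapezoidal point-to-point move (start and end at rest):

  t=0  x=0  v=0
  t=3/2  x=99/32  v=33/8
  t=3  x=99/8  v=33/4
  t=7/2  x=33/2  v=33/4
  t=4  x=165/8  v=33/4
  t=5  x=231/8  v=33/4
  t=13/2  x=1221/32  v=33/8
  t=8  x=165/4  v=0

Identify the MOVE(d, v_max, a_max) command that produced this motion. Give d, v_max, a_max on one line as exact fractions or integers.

d=165/4 v_max=33/4 a_max=11/4

final state: t=8, x=165/4, v=0 → d = 165/4
a_max = (33/8−0)/(3/2−0) = 11/4
max v = 33/4 over t∈[3,5] → v_max = 33/4
check: 33/4·(3+2) = 165/4 ✓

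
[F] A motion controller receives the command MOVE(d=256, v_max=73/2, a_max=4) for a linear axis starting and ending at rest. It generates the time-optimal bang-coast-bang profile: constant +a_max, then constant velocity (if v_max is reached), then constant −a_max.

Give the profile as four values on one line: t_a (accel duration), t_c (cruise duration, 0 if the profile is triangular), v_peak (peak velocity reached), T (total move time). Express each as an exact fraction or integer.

v_max²/a_max = (73/2)²/4 = 5329/16
256 < 5329/16 → triangular
v_peak = √(256·4) = √1024 = 32
t_a = 32/4 = 8; t_c = 0
T = 2·8 = 16

t_a=8 t_c=0 v_peak=32 T=16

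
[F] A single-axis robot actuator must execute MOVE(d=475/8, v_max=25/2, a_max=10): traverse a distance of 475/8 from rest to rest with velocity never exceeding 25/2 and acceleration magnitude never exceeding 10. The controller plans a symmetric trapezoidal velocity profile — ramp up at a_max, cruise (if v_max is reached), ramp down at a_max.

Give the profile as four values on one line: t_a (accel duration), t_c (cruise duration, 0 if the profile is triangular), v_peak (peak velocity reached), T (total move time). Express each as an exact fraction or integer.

v_max²/a_max = (25/2)²/10 = 125/8
475/8 ≥ 125/8 ⇒ cruise phase
t_a = (25/2)/10 = 5/4; v_peak = 25/2
d_cruise = 475/8 − 125/8 = 175/4; t_c = (175/4)/(25/2) = 7/2
T = 2·5/4 + 7/2 = 6

t_a=5/4 t_c=7/2 v_peak=25/2 T=6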